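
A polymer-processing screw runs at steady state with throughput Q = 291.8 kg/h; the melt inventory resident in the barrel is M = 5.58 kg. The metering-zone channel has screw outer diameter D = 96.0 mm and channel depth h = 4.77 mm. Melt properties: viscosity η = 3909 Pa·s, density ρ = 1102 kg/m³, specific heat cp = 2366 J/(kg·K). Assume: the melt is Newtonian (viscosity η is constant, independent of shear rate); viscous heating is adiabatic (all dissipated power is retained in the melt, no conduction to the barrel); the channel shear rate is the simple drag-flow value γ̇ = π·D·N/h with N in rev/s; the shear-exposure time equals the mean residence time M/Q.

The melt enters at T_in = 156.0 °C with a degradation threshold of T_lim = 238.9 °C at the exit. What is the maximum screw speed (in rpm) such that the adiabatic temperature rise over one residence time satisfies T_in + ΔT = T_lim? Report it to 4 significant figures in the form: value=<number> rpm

Throughput in SI: Q_s = 291.8 kg/h ÷ 3600 s/h = 0.0810556 kg/s
t_res = M / Q_s = 5.58 / 0.0810556 = 68.8417 s
Convert to metres: D = 0.096 m, h = 0.00477 m
Allowable rise: ΔT_a = T_lim − T_in = 238.9 − 156.0 = 82.9 K
γ̇_max² = ΔT_a·ρ·cp/(η·t_res) = 82.9·1102·2366/(3909·68.8417) = 803.219 s⁻²
γ̇_max = √803.219 = 28.3411 s⁻¹
Solve γ̇ = πDN/h for N: N_max = γ̇_max·h/(π·D) = 28.3411 × 0.00477 / (π × 0.096) = 0.448244 rev/s = 26.8946 rpm

value=26.89 rpm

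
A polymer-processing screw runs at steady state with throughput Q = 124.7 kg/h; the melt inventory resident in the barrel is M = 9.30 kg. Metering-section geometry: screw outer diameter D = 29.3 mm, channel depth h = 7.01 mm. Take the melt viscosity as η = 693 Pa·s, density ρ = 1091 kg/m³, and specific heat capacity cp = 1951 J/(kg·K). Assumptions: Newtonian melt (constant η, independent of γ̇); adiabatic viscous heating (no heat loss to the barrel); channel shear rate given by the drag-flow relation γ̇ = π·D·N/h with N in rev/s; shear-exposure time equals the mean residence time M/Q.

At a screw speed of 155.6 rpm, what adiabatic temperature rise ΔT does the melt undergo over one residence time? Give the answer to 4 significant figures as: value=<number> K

Throughput in SI: Q_s = 124.7 kg/h ÷ 3600 s/h = 0.0346389 kg/s
t_res = M / Q_s = 9.30 ÷ 0.0346389 = 268.484 s
Convert to SI: D = 0.0293 m, h = 0.00701 m, N = 155.6/60 = 2.59333 rev/s
γ̇ = π D N / h = (π)(0.0293)(2.59333) / 0.00701 = 34.0532 s⁻¹
ΔT = η·γ̇²·t_res / (ρ·cp) = 693 · (34.0532)² · 268.484 / (1091 · 1951) = 101.364 K

value=101.4 K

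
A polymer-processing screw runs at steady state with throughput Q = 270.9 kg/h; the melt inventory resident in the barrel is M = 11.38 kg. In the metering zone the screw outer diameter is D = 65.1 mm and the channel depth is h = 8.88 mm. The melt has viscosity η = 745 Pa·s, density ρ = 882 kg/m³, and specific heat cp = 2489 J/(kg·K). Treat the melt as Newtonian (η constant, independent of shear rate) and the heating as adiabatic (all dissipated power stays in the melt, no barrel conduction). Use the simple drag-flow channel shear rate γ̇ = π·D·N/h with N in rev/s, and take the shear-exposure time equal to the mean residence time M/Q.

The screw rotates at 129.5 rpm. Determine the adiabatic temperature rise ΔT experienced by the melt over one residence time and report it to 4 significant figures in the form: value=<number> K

Q_s = Q / 3600 = 270.9 / 3600 = 0.07525 kg/s
Mean residence time: t_res = M/Q_s = 11.38 kg / 0.07525 kg/s = 151.229 s
Geometry in metres: D = 65.1 mm → 0.0651 m, h = 8.88 mm → 0.00888 m; screw speed N = 129.5 rpm = 2.15833 rev/s
Shear rate: γ̇ = πDN/h = π·0.0651·2.15833/0.00888 = 49.7092 s⁻¹
Adiabatic rise: ΔT = η γ̇² t_res / (ρ cp) = 745·(49.7092)²·151.229 / (882·2489) = 126.815 K

value=126.8 K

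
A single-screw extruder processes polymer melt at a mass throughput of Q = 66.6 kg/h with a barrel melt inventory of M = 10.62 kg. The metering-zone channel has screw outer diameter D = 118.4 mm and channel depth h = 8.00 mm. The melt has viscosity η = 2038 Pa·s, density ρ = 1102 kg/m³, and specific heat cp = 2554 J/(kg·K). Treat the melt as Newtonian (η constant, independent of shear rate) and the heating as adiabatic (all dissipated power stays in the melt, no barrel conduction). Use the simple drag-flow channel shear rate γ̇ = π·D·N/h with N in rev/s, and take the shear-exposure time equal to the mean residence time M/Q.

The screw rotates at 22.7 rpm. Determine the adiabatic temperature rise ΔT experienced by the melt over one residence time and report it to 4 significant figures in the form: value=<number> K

value=128.6 K

Throughput in SI: Q_s = 66.6 kg/h ÷ 3600 s/h = 0.0185 kg/s
t_res = M / Q_s = 10.62 ÷ 0.0185 = 574.054 s
Convert to SI: D = 0.1184 m, h = 0.008 m, N = 22.7/60 = 0.378333 rev/s
γ̇ = π·D·N / h = π · 0.1184 · 0.378333 / 0.008 = 17.5908 s⁻¹
ΔT = η·γ̇²·t_res / (ρ·cp) = 2038 · (17.5908)² · 574.054 / (1102 · 2554) = 128.625 K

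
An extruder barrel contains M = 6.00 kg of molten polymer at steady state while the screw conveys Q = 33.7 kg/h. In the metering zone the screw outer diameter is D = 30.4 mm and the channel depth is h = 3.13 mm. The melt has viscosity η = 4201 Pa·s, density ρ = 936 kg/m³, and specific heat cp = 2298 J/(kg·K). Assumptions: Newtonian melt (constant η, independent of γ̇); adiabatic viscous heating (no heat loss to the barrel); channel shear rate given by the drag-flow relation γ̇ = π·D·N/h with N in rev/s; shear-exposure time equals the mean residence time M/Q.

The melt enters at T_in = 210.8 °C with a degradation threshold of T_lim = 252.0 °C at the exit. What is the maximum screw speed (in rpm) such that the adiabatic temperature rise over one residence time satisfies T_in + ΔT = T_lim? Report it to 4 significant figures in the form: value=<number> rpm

value=11.28 rpm

Q_s = Q / 3600 = 33.7 / 3600 = 0.00936111 kg/s
Mean residence time: t_res = M/Q_s = 6.00 kg / 0.00936111 kg/s = 640.95 s
Convert to metres: D = 0.0304 m, h = 0.00313 m
ΔT_a = T_lim − T_in = 252.0 − 210.8 = 41.2 K
Invert ΔT = ηγ̇²t_res/(ρcp) for γ̇: γ̇_max² = ΔT_a ρ cp / (η t_res) = 41.2·936·2298 / (4201·640.95) = 32.9114 s⁻²
Take the square root: γ̇_max = √(32.9114) = 5.73685 s⁻¹
N_max = γ̇_max h / (πD) = 5.73685·0.00313/(π·0.0304) = 0.188016 rev/s → ×60 = 11.2809 rpm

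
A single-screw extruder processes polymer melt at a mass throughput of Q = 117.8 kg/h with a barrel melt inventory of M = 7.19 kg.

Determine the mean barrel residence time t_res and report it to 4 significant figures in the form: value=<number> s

Throughput in SI: Q_s = 117.8 kg/h ÷ 3600 s/h = 0.0327222 kg/s
Mean residence time: t_res = M/Q_s = 7.19 kg / 0.0327222 kg/s = 219.728 s

value=219.7 s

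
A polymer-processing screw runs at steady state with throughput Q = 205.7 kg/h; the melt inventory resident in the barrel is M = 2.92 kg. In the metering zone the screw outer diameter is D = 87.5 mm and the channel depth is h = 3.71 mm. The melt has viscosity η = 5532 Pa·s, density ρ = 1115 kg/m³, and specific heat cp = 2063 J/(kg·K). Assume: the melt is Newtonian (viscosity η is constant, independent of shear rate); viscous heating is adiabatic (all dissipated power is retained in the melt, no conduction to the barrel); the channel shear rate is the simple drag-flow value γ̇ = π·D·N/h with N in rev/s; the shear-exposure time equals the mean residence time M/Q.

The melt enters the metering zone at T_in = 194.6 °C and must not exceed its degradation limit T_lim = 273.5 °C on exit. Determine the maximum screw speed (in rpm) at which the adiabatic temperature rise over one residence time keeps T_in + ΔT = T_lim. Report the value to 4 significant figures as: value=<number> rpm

Convert throughput: Q = 205.7 kg/h = 205.7/3600 = 0.0571389 kg/s
t_res = M / Q_s = 2.92 / 0.0571389 = 51.1035 s
Convert to metres: D = 0.0875 m, h = 0.00371 m
Allowable rise: ΔT_a = T_lim − T_in = 273.5 − 194.6 = 78.9 K
γ̇_max² = ΔT_a·ρ·cp / (η·t_res) = [78.9 × 1115 × 2063] / [5532 × 51.1035] = 641.975 s⁻²
γ̇_max = √641.975 = 25.3372 s⁻¹
Solve γ̇ = πDN/h for N: N_max = γ̇_max·h/(π·D) = 25.3372 × 0.00371 / (π × 0.0875) = 0.34196 rev/s = 20.5176 rpm

value=20.52 rpm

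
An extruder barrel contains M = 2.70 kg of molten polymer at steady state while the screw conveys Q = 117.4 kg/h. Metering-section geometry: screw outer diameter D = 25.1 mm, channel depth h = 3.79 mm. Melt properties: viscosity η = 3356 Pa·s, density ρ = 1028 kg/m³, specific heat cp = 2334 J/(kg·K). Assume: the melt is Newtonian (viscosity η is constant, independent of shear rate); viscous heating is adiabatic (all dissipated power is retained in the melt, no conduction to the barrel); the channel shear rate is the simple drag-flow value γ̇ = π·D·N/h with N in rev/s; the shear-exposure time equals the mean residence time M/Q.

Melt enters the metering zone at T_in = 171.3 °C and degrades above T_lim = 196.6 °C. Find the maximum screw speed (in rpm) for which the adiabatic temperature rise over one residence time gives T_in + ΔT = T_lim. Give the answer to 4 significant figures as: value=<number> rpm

Q_s = Q / 3600 = 117.4 / 3600 = 0.0326111 kg/s
Mean residence time: t_res = M/Q_s = 2.70 kg / 0.0326111 kg/s = 82.7939 s
Convert to metres: D = 0.0251 m, h = 0.00379 m
ΔT_a = T_lim − T_in = 196.6 °C − 171.3 °C = 25.3 K
γ̇_max² = ΔT_a·ρ·cp / (η·t_res) = [25.3 × 1028 × 2334] / [3356 × 82.7939] = 218.471 s⁻²
γ̇_max = √218.471 = 14.7808 s⁻¹
N_max = γ̇_max h / (πD) = 14.7808·0.00379/(π·0.0251) = 0.710416 rev/s → ×60 = 42.625 rpm

value=42.62 rpm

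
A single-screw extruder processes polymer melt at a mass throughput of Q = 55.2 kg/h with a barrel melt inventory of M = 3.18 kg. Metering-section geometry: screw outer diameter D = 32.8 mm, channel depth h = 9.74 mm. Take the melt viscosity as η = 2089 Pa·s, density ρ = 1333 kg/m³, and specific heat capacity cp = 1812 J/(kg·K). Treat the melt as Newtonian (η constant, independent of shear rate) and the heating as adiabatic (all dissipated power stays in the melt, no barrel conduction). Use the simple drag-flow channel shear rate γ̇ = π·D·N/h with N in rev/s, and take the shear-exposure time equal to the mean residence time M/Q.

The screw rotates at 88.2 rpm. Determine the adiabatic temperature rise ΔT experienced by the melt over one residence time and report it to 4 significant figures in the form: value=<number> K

Q_s = Q / 3600 = 55.2 / 3600 = 0.0153333 kg/s
t_res = M / Q_s = 3.18 ÷ 0.0153333 = 207.391 s
D = 32.8 mm = 0.0328 m;  h = 9.74 mm = 0.00974 m;  N = 88.2 rpm / 60 = 1.47 rev/s
γ̇ = π·D·N / h = π · 0.0328 · 1.47 / 0.00974 = 15.5519 s⁻¹
ΔT = η·γ̇²·t_res/(ρ·cp) = [2089 × 15.5519² × 207.391] / [1333 × 1812] = 43.3815 K

value=43.38 K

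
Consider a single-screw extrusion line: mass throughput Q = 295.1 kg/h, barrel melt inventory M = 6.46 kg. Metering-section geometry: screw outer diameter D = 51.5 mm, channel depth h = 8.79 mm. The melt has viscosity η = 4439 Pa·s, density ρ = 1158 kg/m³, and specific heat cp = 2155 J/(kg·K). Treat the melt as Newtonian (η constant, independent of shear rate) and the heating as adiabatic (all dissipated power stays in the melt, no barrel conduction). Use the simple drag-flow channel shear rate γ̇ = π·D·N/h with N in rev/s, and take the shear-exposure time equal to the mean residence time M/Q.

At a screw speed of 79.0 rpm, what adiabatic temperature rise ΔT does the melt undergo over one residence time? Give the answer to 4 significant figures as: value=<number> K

Convert throughput: Q = 295.1 kg/h = 295.1/3600 = 0.0819722 kg/s
Mean residence time: t_res = M/Q_s = 6.46 kg / 0.0819722 kg/s = 78.8072 s
D = 51.5 mm = 0.0515 m;  h = 8.79 mm = 0.00879 m;  N = 79.0 rpm / 60 = 1.31667 rev/s
γ̇ = π·D·N / h = π · 0.0515 · 1.31667 / 0.00879 = 24.2351 s⁻¹
ΔT = η·γ̇²·t_res / (ρ·cp) = 4439 · (24.2351)² · 78.8072 / (1158 · 2155) = 82.3348 K

value=82.33 K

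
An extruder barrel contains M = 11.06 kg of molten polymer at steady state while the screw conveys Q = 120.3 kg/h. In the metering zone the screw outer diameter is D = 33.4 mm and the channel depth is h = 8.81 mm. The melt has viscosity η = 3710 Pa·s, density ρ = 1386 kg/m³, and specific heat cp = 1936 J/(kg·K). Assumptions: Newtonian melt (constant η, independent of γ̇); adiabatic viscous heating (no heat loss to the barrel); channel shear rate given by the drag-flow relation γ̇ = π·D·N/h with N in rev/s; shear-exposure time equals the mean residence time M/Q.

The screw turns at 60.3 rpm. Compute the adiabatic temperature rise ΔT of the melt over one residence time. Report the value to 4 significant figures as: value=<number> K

Throughput in SI: Q_s = 120.3 kg/h ÷ 3600 s/h = 0.0334167 kg/s
t_res = M / Q_s = 11.06 / 0.0334167 = 330.973 s
Convert to SI: D = 0.0334 m, h = 0.00881 m, N = 60.3/60 = 1.005 rev/s
γ̇ = π·D·N / h = π · 0.0334 · 1.005 / 0.00881 = 11.9698 s⁻¹
ΔT = η·γ̇²·t_res / (ρ·cp) = 3710 · (11.9698)² · 330.973 / (1386 · 1936) = 65.5647 K

value=65.56 K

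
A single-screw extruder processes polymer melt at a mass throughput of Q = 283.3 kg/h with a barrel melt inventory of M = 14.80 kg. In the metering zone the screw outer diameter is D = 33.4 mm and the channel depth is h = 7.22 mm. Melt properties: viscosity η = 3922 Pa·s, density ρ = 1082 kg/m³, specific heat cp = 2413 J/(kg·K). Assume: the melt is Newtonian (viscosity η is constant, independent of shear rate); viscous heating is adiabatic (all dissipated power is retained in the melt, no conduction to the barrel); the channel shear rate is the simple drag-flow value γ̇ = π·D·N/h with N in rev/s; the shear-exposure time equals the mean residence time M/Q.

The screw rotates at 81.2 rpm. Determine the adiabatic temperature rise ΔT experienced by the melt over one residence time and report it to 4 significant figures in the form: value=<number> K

Throughput in SI: Q_s = 283.3 kg/h ÷ 3600 s/h = 0.0786944 kg/s
t_res = M / Q_s = 14.80 / 0.0786944 = 188.069 s
D = 33.4 mm = 0.0334 m;  h = 7.22 mm = 0.00722 m;  N = 81.2 rpm / 60 = 1.35333 rev/s
Shear rate: γ̇ = πDN/h = π·0.0334·1.35333/0.00722 = 19.6682 s⁻¹
ΔT = η·γ̇²·t_res/(ρ·cp) = [3922 × 19.6682² × 188.069] / [1082 × 2413] = 109.287 K

value=109.3 K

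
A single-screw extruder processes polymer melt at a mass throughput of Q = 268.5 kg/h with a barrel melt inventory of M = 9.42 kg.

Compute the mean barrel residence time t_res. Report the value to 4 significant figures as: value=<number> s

value=126.3 s

Convert throughput: Q = 268.5 kg/h = 268.5/3600 = 0.0745833 kg/s
t_res = M / Q_s = 9.42 / 0.0745833 = 126.302 s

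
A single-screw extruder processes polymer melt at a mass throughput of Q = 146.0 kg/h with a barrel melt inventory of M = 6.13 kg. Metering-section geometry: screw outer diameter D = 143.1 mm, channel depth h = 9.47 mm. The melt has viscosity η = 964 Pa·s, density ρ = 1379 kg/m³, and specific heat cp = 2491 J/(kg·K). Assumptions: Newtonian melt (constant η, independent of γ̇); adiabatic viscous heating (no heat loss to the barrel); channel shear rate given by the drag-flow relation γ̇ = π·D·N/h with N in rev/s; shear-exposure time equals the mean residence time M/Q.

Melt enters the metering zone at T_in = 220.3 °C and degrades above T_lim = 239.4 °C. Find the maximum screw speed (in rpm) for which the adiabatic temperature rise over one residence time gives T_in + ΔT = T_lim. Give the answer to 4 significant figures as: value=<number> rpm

Convert throughput: Q = 146.0 kg/h = 146.0/3600 = 0.0405556 kg/s
t_res = M / Q_s = 6.13 / 0.0405556 = 151.151 s
D = 143.1 mm = 0.1431 m;  h = 9.47 mm = 0.00947 m
Allowable rise: ΔT_a = T_lim − T_in = 239.4 − 220.3 = 19.1 K
Invert ΔT = ηγ̇²t_res/(ρcp) for γ̇: γ̇_max² = ΔT_a ρ cp / (η t_res) = 19.1·1379·2491 / (964·151.151) = 450.282 s⁻²
γ̇_max = sqrt(450.282) = 21.2198 s⁻¹
Solve γ̇ = πDN/h for N: N_max = γ̇_max·h/(π·D) = 21.2198 × 0.00947 / (π × 0.1431) = 0.446995 rev/s = 26.8197 rpm

value=26.82 rpm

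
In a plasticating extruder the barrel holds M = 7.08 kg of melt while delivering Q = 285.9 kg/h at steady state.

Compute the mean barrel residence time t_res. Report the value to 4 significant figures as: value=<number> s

Convert throughput: Q = 285.9 kg/h = 285.9/3600 = 0.0794167 kg/s
t_res = M / Q_s = 7.08 ÷ 0.0794167 = 89.1501 s

value=89.15 s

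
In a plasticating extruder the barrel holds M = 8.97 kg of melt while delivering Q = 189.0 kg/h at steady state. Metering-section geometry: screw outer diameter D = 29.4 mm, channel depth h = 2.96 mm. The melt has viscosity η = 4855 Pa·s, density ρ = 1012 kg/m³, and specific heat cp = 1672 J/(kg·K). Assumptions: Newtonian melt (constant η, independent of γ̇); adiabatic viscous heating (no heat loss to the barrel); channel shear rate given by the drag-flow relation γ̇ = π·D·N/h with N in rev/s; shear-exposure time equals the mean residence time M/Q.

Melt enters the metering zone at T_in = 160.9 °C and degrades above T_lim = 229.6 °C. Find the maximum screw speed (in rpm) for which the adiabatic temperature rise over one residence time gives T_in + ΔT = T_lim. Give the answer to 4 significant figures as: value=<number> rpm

Q_s = Q / 3600 = 189.0 / 3600 = 0.0525 kg/s
t_res = M / Q_s = 8.97 / 0.0525 = 170.857 s
D = 29.4 mm = 0.0294 m;  h = 2.96 mm = 0.00296 m
ΔT_a = T_lim − T_in = 229.6 °C − 160.9 °C = 68.7 K
γ̇_max² = ΔT_a·ρ·cp / (η·t_res) = [68.7 × 1012 × 1672] / [4855 × 170.857] = 140.136 s⁻²
Take the square root: γ̇_max = √(140.136) = 11.8379 s⁻¹
N_max = γ̇_max·h / (π·D) = 11.8379 · 0.00296 / (π · 0.0294) = 0.379376 rev/s = 22.7626 rpm

value=22.76 rpm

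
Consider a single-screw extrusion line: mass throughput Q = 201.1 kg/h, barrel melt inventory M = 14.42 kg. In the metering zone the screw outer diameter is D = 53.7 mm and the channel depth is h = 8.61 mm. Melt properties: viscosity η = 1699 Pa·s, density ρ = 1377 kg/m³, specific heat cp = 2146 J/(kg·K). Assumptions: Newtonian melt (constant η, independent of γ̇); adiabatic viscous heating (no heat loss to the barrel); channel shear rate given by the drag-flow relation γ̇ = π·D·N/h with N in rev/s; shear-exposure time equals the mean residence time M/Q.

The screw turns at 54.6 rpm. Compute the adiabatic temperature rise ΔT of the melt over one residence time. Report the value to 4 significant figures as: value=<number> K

Q_s = Q / 3600 = 201.1 / 3600 = 0.0558611 kg/s
t_res = M / Q_s = 14.42 ÷ 0.0558611 = 258.14 s
D = 53.7 mm = 0.0537 m;  h = 8.61 mm = 0.00861 m;  N = 54.6 rpm / 60 = 0.91 rev/s
γ̇ = π D N / h = (π)(0.0537)(0.91) / 0.00861 = 17.8305 s⁻¹
ΔT = η·γ̇²·t_res/(ρ·cp) = [1699 × 17.8305² × 258.14] / [1377 × 2146] = 47.1857 K

value=47.19 K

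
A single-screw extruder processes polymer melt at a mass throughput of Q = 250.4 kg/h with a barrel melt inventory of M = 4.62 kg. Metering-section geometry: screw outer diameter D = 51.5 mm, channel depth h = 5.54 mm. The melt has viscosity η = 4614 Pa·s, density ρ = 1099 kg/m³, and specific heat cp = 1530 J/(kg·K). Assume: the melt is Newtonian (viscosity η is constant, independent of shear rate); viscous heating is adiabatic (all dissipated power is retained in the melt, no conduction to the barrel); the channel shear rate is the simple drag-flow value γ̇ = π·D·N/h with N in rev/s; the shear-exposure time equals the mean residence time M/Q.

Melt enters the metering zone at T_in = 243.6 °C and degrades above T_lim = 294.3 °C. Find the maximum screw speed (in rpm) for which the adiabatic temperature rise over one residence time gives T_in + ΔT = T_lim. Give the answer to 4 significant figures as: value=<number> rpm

value=34.27 rpm

Convert throughput: Q = 250.4 kg/h = 250.4/3600 = 0.0695556 kg/s
t_res = M / Q_s = 4.62 / 0.0695556 = 66.4217 s
Geometry in SI: D = 51.5 mm → 0.0515 m, h = 5.54 mm → 0.00554 m
ΔT_a = T_lim − T_in = 294.3 − 243.6 = 50.7 K
γ̇_max² = ΔT_a·ρ·cp / (η·t_res) = [50.7 × 1099 × 1530] / [4614 × 66.4217] = 278.169 s⁻²
γ̇_max = sqrt(278.169) = 16.6784 s⁻¹
N_max = γ̇_max·h / (π·D) = 16.6784 · 0.00554 / (π · 0.0515) = 0.571094 rev/s = 34.2656 rpm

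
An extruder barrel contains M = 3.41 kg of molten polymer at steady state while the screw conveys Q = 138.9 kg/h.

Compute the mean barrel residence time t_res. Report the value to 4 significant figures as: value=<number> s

Throughput in SI: Q_s = 138.9 kg/h ÷ 3600 s/h = 0.0385833 kg/s
t_res = M / Q_s = 3.41 / 0.0385833 = 88.3801 s

value=88.38 s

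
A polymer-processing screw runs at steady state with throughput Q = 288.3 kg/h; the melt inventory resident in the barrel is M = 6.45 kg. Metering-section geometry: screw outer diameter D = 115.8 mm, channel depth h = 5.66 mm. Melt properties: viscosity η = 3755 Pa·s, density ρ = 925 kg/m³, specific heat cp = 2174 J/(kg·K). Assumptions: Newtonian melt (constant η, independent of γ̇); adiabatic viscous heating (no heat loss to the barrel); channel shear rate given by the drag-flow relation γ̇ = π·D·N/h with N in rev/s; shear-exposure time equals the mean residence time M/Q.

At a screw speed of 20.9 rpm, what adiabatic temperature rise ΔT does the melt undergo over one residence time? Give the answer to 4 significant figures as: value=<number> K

Q_s = Q / 3600 = 288.3 / 3600 = 0.0800833 kg/s
t_res = M / Q_s = 6.45 / 0.0800833 = 80.5411 s
D = 115.8 mm = 0.1158 m;  h = 5.66 mm = 0.00566 m;  N = 20.9 rpm / 60 = 0.348333 rev/s
γ̇ = π D N / h = (π)(0.1158)(0.348333) / 0.00566 = 22.3891 s⁻¹
ΔT = η·γ̇²·t_res / (ρ·cp) = 3755 · (22.3891)² · 80.5411 / (925 · 2174) = 75.3877 K

value=75.39 K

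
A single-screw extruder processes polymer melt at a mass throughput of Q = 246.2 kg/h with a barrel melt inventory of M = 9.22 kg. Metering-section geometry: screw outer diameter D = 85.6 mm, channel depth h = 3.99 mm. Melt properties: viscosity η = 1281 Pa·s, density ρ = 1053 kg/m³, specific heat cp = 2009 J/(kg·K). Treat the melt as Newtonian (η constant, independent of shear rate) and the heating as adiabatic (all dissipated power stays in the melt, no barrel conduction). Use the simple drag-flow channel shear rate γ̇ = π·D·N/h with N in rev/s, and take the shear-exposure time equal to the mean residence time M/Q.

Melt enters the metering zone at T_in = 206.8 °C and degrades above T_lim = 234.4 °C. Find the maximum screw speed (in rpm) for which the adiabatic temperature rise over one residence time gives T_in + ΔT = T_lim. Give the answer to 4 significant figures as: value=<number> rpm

Throughput in SI: Q_s = 246.2 kg/h ÷ 3600 s/h = 0.0683889 kg/s
t_res = M / Q_s = 9.22 ÷ 0.0683889 = 134.817 s
D = 85.6 mm = 0.0856 m;  h = 3.99 mm = 0.00399 m
ΔT_a = T_lim − T_in = 234.4 − 206.8 = 27.6 K
γ̇_max² = ΔT_a·ρ·cp / (η·t_res) = [27.6 × 1053 × 2009] / [1281 × 134.817] = 338.083 s⁻²
Take the square root: γ̇_max = √(338.083) = 18.387 s⁻¹
N_max = γ̇_max·h / (π·D) = 18.387 · 0.00399 / (π · 0.0856) = 0.27281 rev/s = 16.3686 rpm

value=16.37 rpm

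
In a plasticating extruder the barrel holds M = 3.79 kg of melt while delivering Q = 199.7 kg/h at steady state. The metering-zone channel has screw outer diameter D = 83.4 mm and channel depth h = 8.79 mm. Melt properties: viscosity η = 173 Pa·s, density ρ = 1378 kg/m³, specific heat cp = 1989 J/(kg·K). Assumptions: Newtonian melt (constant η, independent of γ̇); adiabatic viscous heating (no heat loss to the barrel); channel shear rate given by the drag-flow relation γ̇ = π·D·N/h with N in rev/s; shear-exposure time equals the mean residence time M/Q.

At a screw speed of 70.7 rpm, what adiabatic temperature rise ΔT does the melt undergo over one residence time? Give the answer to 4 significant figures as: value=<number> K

value=5.320 K

Throughput in SI: Q_s = 199.7 kg/h ÷ 3600 s/h = 0.0554722 kg/s
t_res = M / Q_s = 3.79 ÷ 0.0554722 = 68.3225 s
Geometry in metres: D = 83.4 mm → 0.0834 m, h = 8.79 mm → 0.00879 m; screw speed N = 70.7 rpm = 1.17833 rev/s
Shear rate: γ̇ = πDN/h = π·0.0834·1.17833/0.00879 = 35.1233 s⁻¹
ΔT = η·γ̇²·t_res/(ρ·cp) = [173 × 35.1233² × 68.3225] / [1378 × 1989] = 5.32006 K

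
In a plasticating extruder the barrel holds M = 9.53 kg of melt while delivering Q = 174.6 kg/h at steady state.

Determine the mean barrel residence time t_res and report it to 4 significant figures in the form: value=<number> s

Convert throughput: Q = 174.6 kg/h = 174.6/3600 = 0.0485 kg/s
Mean residence time: t_res = M/Q_s = 9.53 kg / 0.0485 kg/s = 196.495 s

value=196.5 s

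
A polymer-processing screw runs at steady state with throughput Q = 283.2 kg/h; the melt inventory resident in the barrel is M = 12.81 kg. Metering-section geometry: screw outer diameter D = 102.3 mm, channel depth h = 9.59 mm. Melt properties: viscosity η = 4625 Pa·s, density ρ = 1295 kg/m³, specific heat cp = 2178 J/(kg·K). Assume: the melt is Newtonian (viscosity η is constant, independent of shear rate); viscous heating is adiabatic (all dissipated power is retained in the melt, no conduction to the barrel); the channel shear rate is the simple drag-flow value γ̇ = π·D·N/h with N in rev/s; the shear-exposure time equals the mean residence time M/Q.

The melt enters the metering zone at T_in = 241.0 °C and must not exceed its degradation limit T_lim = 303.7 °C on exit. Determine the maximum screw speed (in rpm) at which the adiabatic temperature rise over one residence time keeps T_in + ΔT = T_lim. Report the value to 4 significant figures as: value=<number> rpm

Q_s = Q / 3600 = 283.2 / 3600 = 0.0786667 kg/s
t_res = M / Q_s = 12.81 ÷ 0.0786667 = 162.839 s
Convert to metres: D = 0.1023 m, h = 0.00959 m
ΔT_a = T_lim − T_in = 303.7 − 241.0 = 62.7 K
Invert ΔT = ηγ̇²t_res/(ρcp) for γ̇: γ̇_max² = ΔT_a ρ cp / (η t_res) = 62.7·1295·2178 / (4625·162.839) = 234.815 s⁻²
Take the square root: γ̇_max = √(234.815) = 15.3237 s⁻¹
N_max = γ̇_max·h / (π·D) = 15.3237 · 0.00959 / (π · 0.1023) = 0.457252 rev/s = 27.4351 rpm

value=27.44 rpm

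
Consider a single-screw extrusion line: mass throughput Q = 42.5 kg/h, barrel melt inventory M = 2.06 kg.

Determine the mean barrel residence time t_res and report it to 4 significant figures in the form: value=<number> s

value=174.5 s

Convert throughput: Q = 42.5 kg/h = 42.5/3600 = 0.0118056 kg/s
Mean residence time: t_res = M/Q_s = 2.06 kg / 0.0118056 kg/s = 174.494 s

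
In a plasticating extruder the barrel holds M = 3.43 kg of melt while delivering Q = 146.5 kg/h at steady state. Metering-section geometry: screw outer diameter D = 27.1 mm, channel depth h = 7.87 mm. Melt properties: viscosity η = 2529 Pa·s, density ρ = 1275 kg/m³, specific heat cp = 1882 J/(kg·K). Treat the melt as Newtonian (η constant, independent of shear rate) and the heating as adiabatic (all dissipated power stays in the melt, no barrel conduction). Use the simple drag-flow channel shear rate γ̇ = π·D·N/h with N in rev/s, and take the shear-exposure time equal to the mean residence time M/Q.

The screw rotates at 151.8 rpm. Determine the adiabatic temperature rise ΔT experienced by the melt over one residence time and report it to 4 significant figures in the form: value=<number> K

Convert throughput: Q = 146.5 kg/h = 146.5/3600 = 0.0406944 kg/s
t_res = M / Q_s = 3.43 / 0.0406944 = 84.2867 s
Geometry in metres: D = 27.1 mm → 0.0271 m, h = 7.87 mm → 0.00787 m; screw speed N = 151.8 rpm = 2.53 rev/s
γ̇ = π·D·N / h = π · 0.0271 · 2.53 / 0.00787 = 27.3694 s⁻¹
Adiabatic rise: ΔT = η γ̇² t_res / (ρ cp) = 2529·(27.3694)²·84.2867 / (1275·1882) = 66.5439 K

value=66.54 K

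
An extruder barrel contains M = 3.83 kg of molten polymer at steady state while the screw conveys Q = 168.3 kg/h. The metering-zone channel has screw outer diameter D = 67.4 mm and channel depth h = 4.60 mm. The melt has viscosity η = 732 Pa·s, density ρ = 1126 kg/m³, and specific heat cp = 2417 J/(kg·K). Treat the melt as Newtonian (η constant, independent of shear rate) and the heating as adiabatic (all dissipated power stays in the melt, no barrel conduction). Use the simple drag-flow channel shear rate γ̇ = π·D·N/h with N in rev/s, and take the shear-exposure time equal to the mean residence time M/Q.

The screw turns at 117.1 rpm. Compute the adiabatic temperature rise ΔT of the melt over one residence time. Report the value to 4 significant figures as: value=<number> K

Q_s = Q / 3600 = 168.3 / 3600 = 0.04675 kg/s
Mean residence time: t_res = M/Q_s = 3.83 kg / 0.04675 kg/s = 81.9251 s
Convert to SI: D = 0.0674 m, h = 0.0046 m, N = 117.1/60 = 1.95167 rev/s
γ̇ = π·D·N / h = π · 0.0674 · 1.95167 / 0.0046 = 89.8375 s⁻¹
Adiabatic rise: ΔT = η γ̇² t_res / (ρ cp) = 732·(89.8375)²·81.9251 / (1126·2417) = 177.84 K

value=177.8 K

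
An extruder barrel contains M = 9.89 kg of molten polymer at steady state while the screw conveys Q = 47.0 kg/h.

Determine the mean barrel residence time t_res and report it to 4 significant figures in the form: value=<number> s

Convert throughput: Q = 47.0 kg/h = 47.0/3600 = 0.0130556 kg/s
t_res = M / Q_s = 9.89 / 0.0130556 = 757.532 s

value=757.5 s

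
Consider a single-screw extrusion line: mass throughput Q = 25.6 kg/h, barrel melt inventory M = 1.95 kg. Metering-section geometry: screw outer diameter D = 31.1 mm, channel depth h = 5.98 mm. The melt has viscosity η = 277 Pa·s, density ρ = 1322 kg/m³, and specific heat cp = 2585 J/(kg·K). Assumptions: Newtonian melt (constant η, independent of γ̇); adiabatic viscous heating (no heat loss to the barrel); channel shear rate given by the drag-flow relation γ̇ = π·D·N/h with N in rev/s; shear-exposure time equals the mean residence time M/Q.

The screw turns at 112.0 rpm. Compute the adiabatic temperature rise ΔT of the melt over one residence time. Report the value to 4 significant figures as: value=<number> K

value=20.67 K

Throughput in SI: Q_s = 25.6 kg/h ÷ 3600 s/h = 0.00711111 kg/s
t_res = M / Q_s = 1.95 / 0.00711111 = 274.219 s
Geometry in metres: D = 31.1 mm → 0.0311 m, h = 5.98 mm → 0.00598 m; screw speed N = 112.0 rpm = 1.86667 rev/s
Shear rate: γ̇ = πDN/h = π·0.0311·1.86667/0.00598 = 30.4983 s⁻¹
ΔT = η·γ̇²·t_res/(ρ·cp) = [277 × 30.4983² × 274.219] / [1322 × 2585] = 20.6746 K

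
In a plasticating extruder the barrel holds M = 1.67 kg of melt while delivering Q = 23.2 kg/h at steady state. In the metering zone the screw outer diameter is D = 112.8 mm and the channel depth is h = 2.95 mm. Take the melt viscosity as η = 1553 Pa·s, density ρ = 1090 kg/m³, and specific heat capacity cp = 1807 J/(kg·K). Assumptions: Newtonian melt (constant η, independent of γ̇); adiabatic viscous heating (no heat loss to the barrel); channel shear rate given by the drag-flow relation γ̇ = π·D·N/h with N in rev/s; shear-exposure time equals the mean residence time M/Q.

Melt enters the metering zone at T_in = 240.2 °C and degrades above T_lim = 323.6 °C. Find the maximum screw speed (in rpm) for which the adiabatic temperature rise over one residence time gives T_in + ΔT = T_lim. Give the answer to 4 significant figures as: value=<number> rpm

Throughput in SI: Q_s = 23.2 kg/h ÷ 3600 s/h = 0.00644444 kg/s
t_res = M / Q_s = 1.67 / 0.00644444 = 259.138 s
D = 112.8 mm = 0.1128 m;  h = 2.95 mm = 0.00295 m
ΔT_a = T_lim − T_in = 323.6 °C − 240.2 °C = 83.4 K
γ̇_max² = ΔT_a·ρ·cp / (η·t_res) = [83.4 × 1090 × 1807] / [1553 × 259.138] = 408.177 s⁻²
Take the square root: γ̇_max = √(408.177) = 20.2034 s⁻¹
N_max = γ̇_max·h / (π·D) = 20.2034 · 0.00295 / (π · 0.1128) = 0.168185 rev/s = 10.0911 rpm

value=10.09 rpm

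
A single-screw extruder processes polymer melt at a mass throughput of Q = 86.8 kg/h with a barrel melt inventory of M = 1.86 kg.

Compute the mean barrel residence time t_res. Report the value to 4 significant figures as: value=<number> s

value=77.14 s

Convert throughput: Q = 86.8 kg/h = 86.8/3600 = 0.0241111 kg/s
t_res = M / Q_s = 1.86 ÷ 0.0241111 = 77.1429 s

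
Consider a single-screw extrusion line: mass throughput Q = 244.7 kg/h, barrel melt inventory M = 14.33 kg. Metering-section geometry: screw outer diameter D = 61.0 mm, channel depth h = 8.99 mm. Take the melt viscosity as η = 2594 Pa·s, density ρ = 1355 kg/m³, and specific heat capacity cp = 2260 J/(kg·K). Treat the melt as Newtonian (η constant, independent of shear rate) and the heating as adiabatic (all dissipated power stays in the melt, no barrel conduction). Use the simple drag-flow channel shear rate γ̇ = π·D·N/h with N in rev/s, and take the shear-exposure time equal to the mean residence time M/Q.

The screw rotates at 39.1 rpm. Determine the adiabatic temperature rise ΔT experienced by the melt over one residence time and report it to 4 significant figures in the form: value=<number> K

value=34.46 K

Throughput in SI: Q_s = 244.7 kg/h ÷ 3600 s/h = 0.0679722 kg/s
t_res = M / Q_s = 14.33 / 0.0679722 = 210.821 s
Geometry in metres: D = 61.0 mm → 0.061 m, h = 8.99 mm → 0.00899 m; screw speed N = 39.1 rpm = 0.651667 rev/s
γ̇ = π·D·N / h = π · 0.061 · 0.651667 / 0.00899 = 13.8914 s⁻¹
ΔT = η·γ̇²·t_res / (ρ·cp) = 2594 · (13.8914)² · 210.821 / (1355 · 2260) = 34.461 K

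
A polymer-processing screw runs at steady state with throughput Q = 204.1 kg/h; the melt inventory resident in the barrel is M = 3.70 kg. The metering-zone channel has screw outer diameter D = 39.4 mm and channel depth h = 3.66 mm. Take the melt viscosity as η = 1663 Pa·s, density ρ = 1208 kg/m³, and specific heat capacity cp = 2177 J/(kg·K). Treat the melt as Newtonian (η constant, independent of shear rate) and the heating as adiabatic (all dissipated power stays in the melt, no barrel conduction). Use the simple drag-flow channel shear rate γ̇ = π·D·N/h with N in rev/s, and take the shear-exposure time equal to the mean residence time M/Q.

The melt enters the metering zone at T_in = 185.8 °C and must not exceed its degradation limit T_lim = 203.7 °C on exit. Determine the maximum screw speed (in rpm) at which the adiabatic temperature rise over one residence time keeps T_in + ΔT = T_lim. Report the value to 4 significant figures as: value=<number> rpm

Convert throughput: Q = 204.1 kg/h = 204.1/3600 = 0.0566944 kg/s
t_res = M / Q_s = 3.70 ÷ 0.0566944 = 65.2621 s
Geometry in SI: D = 39.4 mm → 0.0394 m, h = 3.66 mm → 0.00366 m
ΔT_a = T_lim − T_in = 203.7 °C − 185.8 °C = 17.9 K
Invert ΔT = ηγ̇²t_res/(ρcp) for γ̇: γ̇_max² = ΔT_a ρ cp / (η t_res) = 17.9·1208·2177 / (1663·65.2621) = 433.735 s⁻²
Take the square root: γ̇_max = √(433.735) = 20.8263 s⁻¹
Solve γ̇ = πDN/h for N: N_max = γ̇_max·h/(π·D) = 20.8263 × 0.00366 / (π × 0.0394) = 0.615811 rev/s = 36.9487 rpm

value=36.95 rpm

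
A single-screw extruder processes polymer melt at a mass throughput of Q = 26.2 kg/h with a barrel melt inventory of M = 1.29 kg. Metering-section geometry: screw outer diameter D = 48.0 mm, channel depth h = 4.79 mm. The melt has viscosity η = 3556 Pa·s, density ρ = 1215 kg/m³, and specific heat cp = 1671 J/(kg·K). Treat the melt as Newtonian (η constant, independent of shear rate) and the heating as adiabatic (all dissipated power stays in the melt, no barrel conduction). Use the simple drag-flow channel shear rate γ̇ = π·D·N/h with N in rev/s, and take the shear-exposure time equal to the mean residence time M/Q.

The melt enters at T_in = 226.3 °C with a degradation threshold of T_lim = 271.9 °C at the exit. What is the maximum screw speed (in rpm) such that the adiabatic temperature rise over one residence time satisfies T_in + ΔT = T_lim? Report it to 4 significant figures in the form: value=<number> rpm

value=23.10 rpm

Q_s = Q / 3600 = 26.2 / 3600 = 0.00727778 kg/s
t_res = M / Q_s = 1.29 ÷ 0.00727778 = 177.252 s
Geometry in SI: D = 48.0 mm → 0.048 m, h = 4.79 mm → 0.00479 m
ΔT_a = T_lim − T_in = 271.9 − 226.3 = 45.6 K
γ̇_max² = ΔT_a·ρ·cp / (η·t_res) = [45.6 × 1215 × 1671] / [3556 × 177.252] = 146.881 s⁻²
γ̇_max = sqrt(146.881) = 12.1194 s⁻¹
Solve γ̇ = πDN/h for N: N_max = γ̇_max·h/(π·D) = 12.1194 × 0.00479 / (π × 0.048) = 0.38497 rev/s = 23.0982 rpm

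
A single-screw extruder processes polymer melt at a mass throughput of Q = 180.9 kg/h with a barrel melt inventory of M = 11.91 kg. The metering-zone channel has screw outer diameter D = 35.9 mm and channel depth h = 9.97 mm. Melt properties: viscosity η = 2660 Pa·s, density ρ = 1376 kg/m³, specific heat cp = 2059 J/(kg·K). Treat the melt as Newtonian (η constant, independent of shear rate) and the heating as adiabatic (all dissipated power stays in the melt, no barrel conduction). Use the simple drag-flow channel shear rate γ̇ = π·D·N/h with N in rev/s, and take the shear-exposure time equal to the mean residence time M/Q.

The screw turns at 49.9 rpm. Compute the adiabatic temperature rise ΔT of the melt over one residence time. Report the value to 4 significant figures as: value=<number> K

Q_s = Q / 3600 = 180.9 / 3600 = 0.05025 kg/s
t_res = M / Q_s = 11.91 ÷ 0.05025 = 237.015 s
Convert to SI: D = 0.0359 m, h = 0.00997 m, N = 49.9/60 = 0.831667 rev/s
γ̇ = π·D·N / h = π · 0.0359 · 0.831667 / 0.00997 = 9.40802 s⁻¹
ΔT = η·γ̇²·t_res/(ρ·cp) = [2660 × 9.40802² × 237.015] / [1376 × 2059] = 19.6961 K

value=19.70 K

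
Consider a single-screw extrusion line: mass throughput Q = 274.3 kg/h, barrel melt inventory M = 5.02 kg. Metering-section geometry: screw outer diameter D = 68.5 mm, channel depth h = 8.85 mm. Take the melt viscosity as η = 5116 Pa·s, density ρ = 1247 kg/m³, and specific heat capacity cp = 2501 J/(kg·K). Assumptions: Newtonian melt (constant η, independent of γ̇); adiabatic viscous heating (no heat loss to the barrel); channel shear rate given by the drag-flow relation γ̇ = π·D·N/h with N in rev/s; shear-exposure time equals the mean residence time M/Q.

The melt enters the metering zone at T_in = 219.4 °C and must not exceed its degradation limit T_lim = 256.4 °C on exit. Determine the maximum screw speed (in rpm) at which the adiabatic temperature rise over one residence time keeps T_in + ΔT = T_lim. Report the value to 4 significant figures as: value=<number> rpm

value=45.66 rpm

Throughput in SI: Q_s = 274.3 kg/h ÷ 3600 s/h = 0.0761944 kg/s
t_res = M / Q_s = 5.02 ÷ 0.0761944 = 65.8841 s
Geometry in SI: D = 68.5 mm → 0.0685 m, h = 8.85 mm → 0.00885 m
ΔT_a = T_lim − T_in = 256.4 °C − 219.4 °C = 37 K
Invert ΔT = ηγ̇²t_res/(ρcp) for γ̇: γ̇_max² = ΔT_a ρ cp / (η t_res) = 37·1247·2501 / (5116·65.8841) = 342.35 s⁻²
Take the square root: γ̇_max = √(342.35) = 18.5027 s⁻¹
Solve γ̇ = πDN/h for N: N_max = γ̇_max·h/(π·D) = 18.5027 × 0.00885 / (π × 0.0685) = 0.760919 rev/s = 45.6551 rpm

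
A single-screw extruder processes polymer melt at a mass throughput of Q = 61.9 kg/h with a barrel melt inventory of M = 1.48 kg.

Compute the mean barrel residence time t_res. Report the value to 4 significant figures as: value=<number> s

value=86.07 s

Convert throughput: Q = 61.9 kg/h = 61.9/3600 = 0.0171944 kg/s
Mean residence time: t_res = M/Q_s = 1.48 kg / 0.0171944 kg/s = 86.0743 s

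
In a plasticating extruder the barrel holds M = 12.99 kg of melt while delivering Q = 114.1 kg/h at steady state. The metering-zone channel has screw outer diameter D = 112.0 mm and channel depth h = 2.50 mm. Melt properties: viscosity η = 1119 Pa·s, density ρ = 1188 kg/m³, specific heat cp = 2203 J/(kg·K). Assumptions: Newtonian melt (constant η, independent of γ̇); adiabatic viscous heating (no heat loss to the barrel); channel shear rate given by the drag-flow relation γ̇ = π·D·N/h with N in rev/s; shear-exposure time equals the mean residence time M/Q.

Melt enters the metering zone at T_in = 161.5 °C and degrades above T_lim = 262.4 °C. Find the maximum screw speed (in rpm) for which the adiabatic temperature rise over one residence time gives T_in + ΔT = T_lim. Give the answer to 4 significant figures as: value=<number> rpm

Convert throughput: Q = 114.1 kg/h = 114.1/3600 = 0.0316944 kg/s
Mean residence time: t_res = M/Q_s = 12.99 kg / 0.0316944 kg/s = 409.851 s
Geometry in SI: D = 112.0 mm → 0.112 m, h = 2.50 mm → 0.0025 m
ΔT_a = T_lim − T_in = 262.4 °C − 161.5 °C = 100.9 K
Invert ΔT = ηγ̇²t_res/(ρcp) for γ̇: γ̇_max² = ΔT_a ρ cp / (η t_res) = 100.9·1188·2203 / (1119·409.851) = 575.793 s⁻²
γ̇_max = sqrt(575.793) = 23.9957 s⁻¹
N_max = γ̇_max·h / (π·D) = 23.9957 · 0.0025 / (π · 0.112) = 0.170492 rev/s = 10.2295 rpm

value=10.23 rpm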